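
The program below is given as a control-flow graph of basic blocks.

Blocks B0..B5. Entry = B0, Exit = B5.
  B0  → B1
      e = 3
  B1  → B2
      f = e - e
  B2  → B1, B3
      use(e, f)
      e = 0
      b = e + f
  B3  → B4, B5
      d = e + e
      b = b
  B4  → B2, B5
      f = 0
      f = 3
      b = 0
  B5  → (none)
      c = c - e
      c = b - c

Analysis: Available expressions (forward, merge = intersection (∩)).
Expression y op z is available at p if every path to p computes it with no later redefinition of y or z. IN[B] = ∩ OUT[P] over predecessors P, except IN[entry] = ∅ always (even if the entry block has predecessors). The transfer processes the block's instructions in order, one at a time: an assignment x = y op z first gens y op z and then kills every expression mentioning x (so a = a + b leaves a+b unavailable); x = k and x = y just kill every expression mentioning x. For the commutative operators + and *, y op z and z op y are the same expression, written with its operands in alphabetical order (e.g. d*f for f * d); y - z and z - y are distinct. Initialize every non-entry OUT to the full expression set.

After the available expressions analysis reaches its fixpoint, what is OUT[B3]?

Converged values:
  B0:   IN={}   OUT={}
  B1:   IN={}   OUT={e-e}
  B2:   IN={}   OUT={e+f}
  B3:   IN={e+f}   OUT={e+e, e+f}
  B4:   IN={e+e, e+f}   OUT={e+e}
  B5:   IN={e+e}   OUT={e+e}

Merge at B3: IN[B3] = OUT[B2] = {e+f}
Applying B3's transfer function to that IN value gives OUT[B3] (row B3 above).

Answer: {e+e, e+f}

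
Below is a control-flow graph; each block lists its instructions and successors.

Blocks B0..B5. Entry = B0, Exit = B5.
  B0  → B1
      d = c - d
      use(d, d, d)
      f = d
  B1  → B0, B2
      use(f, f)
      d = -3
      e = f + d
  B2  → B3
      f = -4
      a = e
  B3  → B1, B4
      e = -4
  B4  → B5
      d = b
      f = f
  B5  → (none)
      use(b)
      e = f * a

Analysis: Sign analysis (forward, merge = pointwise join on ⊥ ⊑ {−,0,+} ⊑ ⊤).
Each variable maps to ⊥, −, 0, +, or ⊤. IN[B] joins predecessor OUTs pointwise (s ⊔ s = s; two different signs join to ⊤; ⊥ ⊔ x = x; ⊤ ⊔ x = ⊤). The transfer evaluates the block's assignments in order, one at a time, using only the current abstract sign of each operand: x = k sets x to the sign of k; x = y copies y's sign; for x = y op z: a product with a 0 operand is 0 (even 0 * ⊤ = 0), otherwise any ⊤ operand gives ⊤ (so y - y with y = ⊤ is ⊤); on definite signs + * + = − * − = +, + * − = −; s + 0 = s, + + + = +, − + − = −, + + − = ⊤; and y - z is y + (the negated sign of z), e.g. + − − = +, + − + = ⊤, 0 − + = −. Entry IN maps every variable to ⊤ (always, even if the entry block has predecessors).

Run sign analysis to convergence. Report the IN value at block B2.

Answer: {a: ⊤, b: ⊤, c: ⊤, d: -, e: ⊤, f: ⊤}

Trace:
Converged values:
  B0: | IN=(all ⊤) | OUT=(all ⊤)
  B1: | IN=(all ⊤) | OUT={d:-; rest ⊤}
  B2: | IN={d:-; rest ⊤} | OUT={d:-, f:-; rest ⊤}
  B3: | IN={d:-, f:-; rest ⊤} | OUT={d:-, e:-, f:-; rest ⊤}
  B4: | IN={d:-, e:-, f:-; rest ⊤} | OUT={e:-, f:-; rest ⊤}
  B5: | IN={e:-, f:-; rest ⊤} | OUT={f:-; rest ⊤}

Merge at B2: IN[B2] = OUT[B1] = {a: ⊤, b: ⊤, c: ⊤, d: -, e: ⊤, f: ⊤}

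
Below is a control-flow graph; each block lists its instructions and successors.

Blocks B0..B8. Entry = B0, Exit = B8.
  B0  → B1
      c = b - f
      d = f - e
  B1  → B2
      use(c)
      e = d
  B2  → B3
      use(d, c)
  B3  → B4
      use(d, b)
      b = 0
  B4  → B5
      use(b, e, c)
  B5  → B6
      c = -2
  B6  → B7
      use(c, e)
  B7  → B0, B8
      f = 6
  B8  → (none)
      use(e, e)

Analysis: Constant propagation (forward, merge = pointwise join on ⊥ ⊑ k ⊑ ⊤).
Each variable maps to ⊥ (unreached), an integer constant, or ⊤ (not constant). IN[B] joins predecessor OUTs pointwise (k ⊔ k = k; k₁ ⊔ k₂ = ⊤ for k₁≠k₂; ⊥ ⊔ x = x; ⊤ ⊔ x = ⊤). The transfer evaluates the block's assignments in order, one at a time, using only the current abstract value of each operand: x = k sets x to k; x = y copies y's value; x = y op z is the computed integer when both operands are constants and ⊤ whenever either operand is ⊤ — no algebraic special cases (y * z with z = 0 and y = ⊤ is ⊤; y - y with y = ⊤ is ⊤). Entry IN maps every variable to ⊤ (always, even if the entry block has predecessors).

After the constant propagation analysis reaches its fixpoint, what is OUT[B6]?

Converged values:
  B0:   IN=(all ⊤)   OUT=(all ⊤)
  B1:   IN=(all ⊤)   OUT=(all ⊤)
  B2:   IN=(all ⊤)   OUT=(all ⊤)
  B3:   IN=(all ⊤)   OUT={b:0; rest ⊤}
  B4:   IN={b:0; rest ⊤}   OUT={b:0; rest ⊤}
  B5:   IN={b:0; rest ⊤}   OUT={b:0, c:-2; rest ⊤}
  B6:   IN={b:0, c:-2; rest ⊤}   OUT={b:0, c:-2; rest ⊤}
  B7:   IN={b:0, c:-2; rest ⊤}   OUT={b:0, c:-2, f:6; rest ⊤}
  B8:   IN={b:0, c:-2, f:6; rest ⊤}   OUT={b:0, c:-2, f:6; rest ⊤}

Merge at B6: IN[B6] = OUT[B5] = {a: ⊤, b: 0, c: -2, d: ⊤, e: ⊤, f: ⊤}
Applying B6's transfer function to that IN value gives OUT[B6] (row B6 above).

Answer: {a: ⊤, b: 0, c: -2, d: ⊤, e: ⊤, f: ⊤}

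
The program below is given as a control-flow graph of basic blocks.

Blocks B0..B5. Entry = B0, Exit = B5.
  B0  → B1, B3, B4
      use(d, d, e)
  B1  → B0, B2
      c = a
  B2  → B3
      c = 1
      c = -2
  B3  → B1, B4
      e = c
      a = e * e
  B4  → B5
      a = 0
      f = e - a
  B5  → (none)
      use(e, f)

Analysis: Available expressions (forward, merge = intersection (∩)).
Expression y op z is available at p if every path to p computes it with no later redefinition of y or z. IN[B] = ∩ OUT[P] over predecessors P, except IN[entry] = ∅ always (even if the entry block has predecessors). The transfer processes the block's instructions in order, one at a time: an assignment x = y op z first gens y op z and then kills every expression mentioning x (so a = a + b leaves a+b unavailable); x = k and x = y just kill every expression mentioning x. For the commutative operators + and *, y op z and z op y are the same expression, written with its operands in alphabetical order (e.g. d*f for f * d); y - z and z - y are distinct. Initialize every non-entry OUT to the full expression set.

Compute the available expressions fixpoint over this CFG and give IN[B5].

Answer: {e-a}

Working:
Per-block solution:
  B0: | IN={} | OUT={}
  B1: | IN={} | OUT={}
  B2: | IN={} | OUT={}
  B3: | IN={} | OUT={e*e}
  B4: | IN={} | OUT={e-a}
  B5: | IN={e-a} | OUT={e-a}

Merge at B5: IN[B5] = OUT[B4] = {e-a}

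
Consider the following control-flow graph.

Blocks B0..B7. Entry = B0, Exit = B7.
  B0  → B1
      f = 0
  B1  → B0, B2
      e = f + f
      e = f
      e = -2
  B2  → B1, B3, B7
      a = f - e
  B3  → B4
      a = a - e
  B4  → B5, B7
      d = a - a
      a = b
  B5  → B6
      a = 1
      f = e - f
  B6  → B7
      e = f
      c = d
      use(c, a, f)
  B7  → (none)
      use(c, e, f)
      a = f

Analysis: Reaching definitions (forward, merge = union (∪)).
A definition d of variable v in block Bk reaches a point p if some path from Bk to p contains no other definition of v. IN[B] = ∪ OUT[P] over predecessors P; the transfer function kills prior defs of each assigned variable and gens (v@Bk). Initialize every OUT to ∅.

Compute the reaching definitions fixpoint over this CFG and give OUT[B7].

Answer: {a@B7, c@B6, d@B4, e@B1, e@B6, f@B0, f@B5}

Derivation:
Per-block solution:
  B0:  IN={a@B2, e@B1, f@B0}  OUT={a@B2, e@B1, f@B0}
  B1:  IN={a@B2, e@B1, f@B0}  OUT={a@B2, e@B1, f@B0}
  B2:  IN={a@B2, e@B1, f@B0}  OUT={a@B2, e@B1, f@B0}
  B3:  IN={a@B2, e@B1, f@B0}  OUT={a@B3, e@B1, f@B0}
  B4:  IN={a@B3, e@B1, f@B0}  OUT={a@B4, d@B4, e@B1, f@B0}
  B5:  IN={a@B4, d@B4, e@B1, f@B0}  OUT={a@B5, d@B4, e@B1, f@B5}
  B6:  IN={a@B5, d@B4, e@B1, f@B5}  OUT={a@B5, c@B6, d@B4, e@B6, f@B5}
  B7:  IN={a@B2, a@B4, a@B5, c@B6, d@B4, e@B1, e@B6, f@B0, f@B5}  OUT={a@B7, c@B6, d@B4, e@B1, e@B6, f@B0, f@B5}

Merge at B7: IN[B7] = OUT[B2] ⊔ OUT[B4] ⊔ OUT[B6] = {a@B2, a@B4, a@B5, c@B6, d@B4, e@B1, e@B6, f@B0, f@B5}
Applying B7's transfer function to that IN value gives OUT[B7] (row B7 above).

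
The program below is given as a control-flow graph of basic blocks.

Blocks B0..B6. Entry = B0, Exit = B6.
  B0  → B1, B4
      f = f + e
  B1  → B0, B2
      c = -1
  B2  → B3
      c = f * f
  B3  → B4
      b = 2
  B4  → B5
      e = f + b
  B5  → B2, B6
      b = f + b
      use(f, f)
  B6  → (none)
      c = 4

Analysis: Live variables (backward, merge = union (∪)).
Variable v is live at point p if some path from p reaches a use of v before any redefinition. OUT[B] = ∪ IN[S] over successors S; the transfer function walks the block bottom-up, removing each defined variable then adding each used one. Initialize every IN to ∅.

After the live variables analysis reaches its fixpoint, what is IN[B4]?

Converged values:
  B0:   IN={b, e, f}   OUT={b, e, f}
  B1:   IN={b, e, f}   OUT={b, e, f}
  B2:   IN={f}   OUT={f}
  B3:   IN={f}   OUT={b, f}
  B4:   IN={b, f}   OUT={b, f}
  B5:   IN={b, f}   OUT={f}
  B6:   IN={}   OUT={}

Merge at B4: OUT[B4] = IN[B5] = {b, f}
Applying B4's transfer function to that OUT value gives IN[B4] (row B4 above).

Answer: {b, f}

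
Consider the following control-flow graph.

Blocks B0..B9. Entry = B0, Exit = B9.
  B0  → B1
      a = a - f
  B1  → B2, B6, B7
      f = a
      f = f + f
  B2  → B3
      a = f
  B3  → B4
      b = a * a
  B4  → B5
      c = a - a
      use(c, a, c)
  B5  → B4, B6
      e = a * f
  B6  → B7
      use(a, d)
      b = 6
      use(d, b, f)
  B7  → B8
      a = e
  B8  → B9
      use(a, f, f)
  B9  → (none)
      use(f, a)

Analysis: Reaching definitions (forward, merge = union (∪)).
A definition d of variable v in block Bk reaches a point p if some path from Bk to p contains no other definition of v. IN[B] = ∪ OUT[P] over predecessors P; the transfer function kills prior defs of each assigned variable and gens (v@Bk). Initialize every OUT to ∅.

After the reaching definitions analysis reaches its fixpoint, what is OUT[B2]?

Answer: {a@B2, f@B1}

Working:
Per-block solution:
  B0:   IN={}   OUT={a@B0}
  B1:   IN={a@B0}   OUT={a@B0, f@B1}
  B2:   IN={a@B0, f@B1}   OUT={a@B2, f@B1}
  B3:   IN={a@B2, f@B1}   OUT={a@B2, b@B3, f@B1}
  B4:   IN={a@B2, b@B3, c@B4, e@B5, f@B1}   OUT={a@B2, b@B3, c@B4, e@B5, f@B1}
  B5:   IN={a@B2, b@B3, c@B4, e@B5, f@B1}   OUT={a@B2, b@B3, c@B4, e@B5, f@B1}
  B6:   IN={a@B0, a@B2, b@B3, c@B4, e@B5, f@B1}   OUT={a@B0, a@B2, b@B6, c@B4, e@B5, f@B1}
  B7:   IN={a@B0, a@B2, b@B6, c@B4, e@B5, f@B1}   OUT={a@B7, b@B6, c@B4, e@B5, f@B1}
  B8:   IN={a@B7, b@B6, c@B4, e@B5, f@B1}   OUT={a@B7, b@B6, c@B4, e@B5, f@B1}
  B9:   IN={a@B7, b@B6, c@B4, e@B5, f@B1}   OUT={a@B7, b@B6, c@B4, e@B5, f@B1}

Merge at B2: IN[B2] = OUT[B1] = {a@B0, f@B1}
Applying B2's transfer function to that IN value gives OUT[B2] (row B2 above).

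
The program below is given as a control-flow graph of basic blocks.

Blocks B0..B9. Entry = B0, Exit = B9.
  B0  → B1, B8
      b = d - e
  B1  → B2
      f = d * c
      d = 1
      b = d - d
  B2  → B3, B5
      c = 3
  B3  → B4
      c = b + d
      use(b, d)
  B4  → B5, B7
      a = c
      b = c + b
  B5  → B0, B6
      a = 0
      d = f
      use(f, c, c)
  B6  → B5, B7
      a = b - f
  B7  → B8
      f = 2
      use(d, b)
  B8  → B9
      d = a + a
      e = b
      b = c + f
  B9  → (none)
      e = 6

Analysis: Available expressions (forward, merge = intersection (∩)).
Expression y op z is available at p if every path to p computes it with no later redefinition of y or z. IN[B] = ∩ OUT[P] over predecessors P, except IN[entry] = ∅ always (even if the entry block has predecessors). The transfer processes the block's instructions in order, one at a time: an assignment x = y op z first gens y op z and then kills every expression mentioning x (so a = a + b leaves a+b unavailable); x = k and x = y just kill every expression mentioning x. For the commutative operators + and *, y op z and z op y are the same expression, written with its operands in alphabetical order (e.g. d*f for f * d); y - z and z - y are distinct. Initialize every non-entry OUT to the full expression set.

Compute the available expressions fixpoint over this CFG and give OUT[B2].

Answer: {d-d}

Derivation:
Per-block solution:
  B0: | IN={} | OUT={d-e}
  B1: | IN={d-e} | OUT={d-d}
  B2: | IN={d-d} | OUT={d-d}
  B3: | IN={d-d} | OUT={b+d, d-d}
  B4: | IN={b+d, d-d} | OUT={d-d}
  B5: | IN={} | OUT={}
  B6: | IN={} | OUT={b-f}
  B7: | IN={} | OUT={}
  B8: | IN={} | OUT={a+a, c+f}
  B9: | IN={a+a, c+f} | OUT={a+a, c+f}

Merge at B2: IN[B2] = OUT[B1] = {d-d}
Applying B2's transfer function to that IN value gives OUT[B2] (row B2 above).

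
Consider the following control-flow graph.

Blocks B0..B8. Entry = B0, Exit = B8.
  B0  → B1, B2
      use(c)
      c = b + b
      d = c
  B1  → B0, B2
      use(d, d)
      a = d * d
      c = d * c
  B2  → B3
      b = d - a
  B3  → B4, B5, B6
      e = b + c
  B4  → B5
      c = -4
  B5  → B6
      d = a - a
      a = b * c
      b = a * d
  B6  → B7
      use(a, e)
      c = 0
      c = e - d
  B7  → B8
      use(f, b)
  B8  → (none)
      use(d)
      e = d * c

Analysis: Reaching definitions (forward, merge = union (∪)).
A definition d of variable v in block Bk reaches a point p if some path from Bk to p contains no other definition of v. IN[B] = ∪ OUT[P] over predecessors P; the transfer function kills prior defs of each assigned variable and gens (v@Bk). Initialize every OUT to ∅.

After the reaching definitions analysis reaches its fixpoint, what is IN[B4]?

Answer: {a@B1, b@B2, c@B0, c@B1, d@B0, e@B3}

Trace:
Converged values:
  B0: | IN={a@B1, c@B1, d@B0} | OUT={a@B1, c@B0, d@B0}
  B1: | IN={a@B1, c@B0, d@B0} | OUT={a@B1, c@B1, d@B0}
  B2: | IN={a@B1, c@B0, c@B1, d@B0} | OUT={a@B1, b@B2, c@B0, c@B1, d@B0}
  B3: | IN={a@B1, b@B2, c@B0, c@B1, d@B0} | OUT={a@B1, b@B2, c@B0, c@B1, d@B0, e@B3}
  B4: | IN={a@B1, b@B2, c@B0, c@B1, d@B0, e@B3} | OUT={a@B1, b@B2, c@B4, d@B0, e@B3}
  B5: | IN={a@B1, b@B2, c@B0, c@B1, c@B4, d@B0, e@B3} | OUT={a@B5, b@B5, c@B0, c@B1, c@B4, d@B5, e@B3}
  B6: | IN={a@B1, a@B5, b@B2, b@B5, c@B0, c@B1, c@B4, d@B0, d@B5, e@B3} | OUT={a@B1, a@B5, b@B2, b@B5, c@B6, d@B0, d@B5, e@B3}
  B7: | IN={a@B1, a@B5, b@B2, b@B5, c@B6, d@B0, d@B5, e@B3} | OUT={a@B1, a@B5, b@B2, b@B5, c@B6, d@B0, d@B5, e@B3}
  B8: | IN={a@B1, a@B5, b@B2, b@B5, c@B6, d@B0, d@B5, e@B3} | OUT={a@B1, a@B5, b@B2, b@B5, c@B6, d@B0, d@B5, e@B8}

Merge at B4: IN[B4] = OUT[B3] = {a@B1, b@B2, c@B0, c@B1, d@B0, e@B3}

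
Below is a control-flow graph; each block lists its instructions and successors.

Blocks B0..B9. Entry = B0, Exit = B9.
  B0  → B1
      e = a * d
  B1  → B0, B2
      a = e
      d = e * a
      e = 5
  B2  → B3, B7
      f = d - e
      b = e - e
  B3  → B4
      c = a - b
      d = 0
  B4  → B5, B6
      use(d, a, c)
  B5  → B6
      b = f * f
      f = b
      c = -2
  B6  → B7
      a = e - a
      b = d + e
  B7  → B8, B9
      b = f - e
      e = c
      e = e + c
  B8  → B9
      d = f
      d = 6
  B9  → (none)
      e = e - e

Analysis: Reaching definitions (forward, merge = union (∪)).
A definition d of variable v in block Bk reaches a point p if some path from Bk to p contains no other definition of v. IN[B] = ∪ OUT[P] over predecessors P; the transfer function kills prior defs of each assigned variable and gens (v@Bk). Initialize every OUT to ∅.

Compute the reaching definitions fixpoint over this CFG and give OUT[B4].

Fixpoint table:
  B0:  IN={a@B1, d@B1, e@B1}  OUT={a@B1, d@B1, e@B0}
  B1:  IN={a@B1, d@B1, e@B0}  OUT={a@B1, d@B1, e@B1}
  B2:  IN={a@B1, d@B1, e@B1}  OUT={a@B1, b@B2, d@B1, e@B1, f@B2}
  B3:  IN={a@B1, b@B2, d@B1, e@B1, f@B2}  OUT={a@B1, b@B2, c@B3, d@B3, e@B1, f@B2}
  B4:  IN={a@B1, b@B2, c@B3, d@B3, e@B1, f@B2}  OUT={a@B1, b@B2, c@B3, d@B3, e@B1, f@B2}
  B5:  IN={a@B1, b@B2, c@B3, d@B3, e@B1, f@B2}  OUT={a@B1, b@B5, c@B5, d@B3, e@B1, f@B5}
  B6:  IN={a@B1, b@B2, b@B5, c@B3, c@B5, d@B3, e@B1, f@B2, f@B5}  OUT={a@B6, b@B6, c@B3, c@B5, d@B3, e@B1, f@B2, f@B5}
  B7:  IN={a@B1, a@B6, b@B2, b@B6, c@B3, c@B5, d@B1, d@B3, e@B1, f@B2, f@B5}  OUT={a@B1, a@B6, b@B7, c@B3, c@B5, d@B1, d@B3, e@B7, f@B2, f@B5}
  B8:  IN={a@B1, a@B6, b@B7, c@B3, c@B5, d@B1, d@B3, e@B7, f@B2, f@B5}  OUT={a@B1, a@B6, b@B7, c@B3, c@B5, d@B8, e@B7, f@B2, f@B5}
  B9:  IN={a@B1, a@B6, b@B7, c@B3, c@B5, d@B1, d@B3, d@B8, e@B7, f@B2, f@B5}  OUT={a@B1, a@B6, b@B7, c@B3, c@B5, d@B1, d@B3, d@B8, e@B9, f@B2, f@B5}

Merge at B4: IN[B4] = OUT[B3] = {a@B1, b@B2, c@B3, d@B3, e@B1, f@B2}
Applying B4's transfer function to that IN value gives OUT[B4] (row B4 above).

Answer: {a@B1, b@B2, c@B3, d@B3, e@B1, f@B2}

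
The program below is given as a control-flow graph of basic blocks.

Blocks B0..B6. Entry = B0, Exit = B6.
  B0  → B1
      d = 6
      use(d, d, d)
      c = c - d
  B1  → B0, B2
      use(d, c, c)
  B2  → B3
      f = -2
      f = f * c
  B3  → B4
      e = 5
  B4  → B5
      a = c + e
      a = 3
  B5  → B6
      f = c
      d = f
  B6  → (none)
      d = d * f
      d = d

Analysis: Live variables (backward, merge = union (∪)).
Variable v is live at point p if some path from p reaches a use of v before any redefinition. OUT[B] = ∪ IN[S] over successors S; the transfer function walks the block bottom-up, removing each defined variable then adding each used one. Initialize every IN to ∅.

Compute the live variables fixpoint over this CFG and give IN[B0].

Answer: {c}

Trace:
Converged values:
  B0: | IN={c} | OUT={c, d}
  B1: | IN={c, d} | OUT={c}
  B2: | IN={c} | OUT={c}
  B3: | IN={c} | OUT={c, e}
  B4: | IN={c, e} | OUT={c}
  B5: | IN={c} | OUT={d, f}
  B6: | IN={d, f} | OUT={}

Merge at B0: OUT[B0] = IN[B1] = {c, d}
Applying B0's transfer function to that OUT value gives IN[B0] (row B0 above).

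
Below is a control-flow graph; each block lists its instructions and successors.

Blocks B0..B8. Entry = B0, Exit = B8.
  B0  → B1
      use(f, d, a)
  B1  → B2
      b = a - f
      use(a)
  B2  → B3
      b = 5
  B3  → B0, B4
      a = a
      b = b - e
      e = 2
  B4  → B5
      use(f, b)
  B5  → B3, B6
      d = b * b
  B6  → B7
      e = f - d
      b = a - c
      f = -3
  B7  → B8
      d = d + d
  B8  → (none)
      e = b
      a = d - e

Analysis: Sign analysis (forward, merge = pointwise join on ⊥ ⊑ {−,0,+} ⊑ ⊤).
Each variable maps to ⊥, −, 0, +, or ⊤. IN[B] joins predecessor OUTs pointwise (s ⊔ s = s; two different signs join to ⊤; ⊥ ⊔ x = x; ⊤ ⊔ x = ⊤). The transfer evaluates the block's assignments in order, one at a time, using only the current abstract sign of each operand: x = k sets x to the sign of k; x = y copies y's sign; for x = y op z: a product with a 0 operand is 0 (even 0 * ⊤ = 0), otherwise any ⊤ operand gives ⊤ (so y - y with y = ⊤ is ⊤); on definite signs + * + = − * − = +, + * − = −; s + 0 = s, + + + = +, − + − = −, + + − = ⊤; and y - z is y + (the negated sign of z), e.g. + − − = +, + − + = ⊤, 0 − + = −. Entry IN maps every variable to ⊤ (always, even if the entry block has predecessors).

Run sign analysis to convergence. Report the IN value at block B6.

Answer: {a: ⊤, b: ⊤, c: ⊤, d: ⊤, e: +, f: ⊤}

Derivation:
Converged values:
  B0: | IN=(all ⊤) | OUT=(all ⊤)
  B1: | IN=(all ⊤) | OUT=(all ⊤)
  B2: | IN=(all ⊤) | OUT={b:+; rest ⊤}
  B3: | IN=(all ⊤) | OUT={e:+; rest ⊤}
  B4: | IN={e:+; rest ⊤} | OUT={e:+; rest ⊤}
  B5: | IN={e:+; rest ⊤} | OUT={e:+; rest ⊤}
  B6: | IN={e:+; rest ⊤} | OUT={f:-; rest ⊤}
  B7: | IN={f:-; rest ⊤} | OUT={f:-; rest ⊤}
  B8: | IN={f:-; rest ⊤} | OUT={f:-; rest ⊤}

Merge at B6: IN[B6] = OUT[B5] = {a: ⊤, b: ⊤, c: ⊤, d: ⊤, e: +, f: ⊤}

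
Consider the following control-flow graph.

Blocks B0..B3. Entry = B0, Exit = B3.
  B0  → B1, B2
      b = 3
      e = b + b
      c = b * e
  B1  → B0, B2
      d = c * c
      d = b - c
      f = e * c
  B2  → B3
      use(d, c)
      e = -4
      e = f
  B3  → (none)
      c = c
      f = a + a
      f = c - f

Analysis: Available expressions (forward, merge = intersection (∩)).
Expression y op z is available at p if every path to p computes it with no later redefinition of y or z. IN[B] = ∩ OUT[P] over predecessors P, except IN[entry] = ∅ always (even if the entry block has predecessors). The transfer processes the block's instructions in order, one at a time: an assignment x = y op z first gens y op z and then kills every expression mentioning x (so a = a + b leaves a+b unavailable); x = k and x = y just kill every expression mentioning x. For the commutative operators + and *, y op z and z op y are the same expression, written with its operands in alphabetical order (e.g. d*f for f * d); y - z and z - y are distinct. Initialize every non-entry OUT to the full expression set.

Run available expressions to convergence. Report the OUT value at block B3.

Converged values:
  B0:   IN={}   OUT={b*e, b+b}
  B1:   IN={b*e, b+b}   OUT={b*e, b+b, b-c, c*c, c*e}
  B2:   IN={b*e, b+b}   OUT={b+b}
  B3:   IN={b+b}   OUT={a+a, b+b}

Merge at B3: IN[B3] = OUT[B2] = {b+b}
Applying B3's transfer function to that IN value gives OUT[B3] (row B3 above).

Answer: {a+a, b+b}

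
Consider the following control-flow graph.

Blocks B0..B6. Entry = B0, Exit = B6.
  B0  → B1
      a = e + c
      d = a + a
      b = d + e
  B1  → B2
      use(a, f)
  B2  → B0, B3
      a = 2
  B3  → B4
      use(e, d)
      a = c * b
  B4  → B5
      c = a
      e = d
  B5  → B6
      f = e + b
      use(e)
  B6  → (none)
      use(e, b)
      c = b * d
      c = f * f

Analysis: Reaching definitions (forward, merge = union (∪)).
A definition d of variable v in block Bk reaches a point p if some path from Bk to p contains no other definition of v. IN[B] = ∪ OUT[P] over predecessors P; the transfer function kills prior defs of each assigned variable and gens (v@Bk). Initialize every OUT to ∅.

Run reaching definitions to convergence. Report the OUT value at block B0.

Answer: {a@B0, b@B0, d@B0}

Trace:
Per-block solution:
  B0: | IN={a@B2, b@B0, d@B0} | OUT={a@B0, b@B0, d@B0}
  B1: | IN={a@B0, b@B0, d@B0} | OUT={a@B0, b@B0, d@B0}
  B2: | IN={a@B0, b@B0, d@B0} | OUT={a@B2, b@B0, d@B0}
  B3: | IN={a@B2, b@B0, d@B0} | OUT={a@B3, b@B0, d@B0}
  B4: | IN={a@B3, b@B0, d@B0} | OUT={a@B3, b@B0, c@B4, d@B0, e@B4}
  B5: | IN={a@B3, b@B0, c@B4, d@B0, e@B4} | OUT={a@B3, b@B0, c@B4, d@B0, e@B4, f@B5}
  B6: | IN={a@B3, b@B0, c@B4, d@B0, e@B4, f@B5} | OUT={a@B3, b@B0, c@B6, d@B0, e@B4, f@B5}

Merge at B0 (entry node, so the boundary value {} is joined with the incoming edge(s)): IN[B0] = {} ⊔ OUT[B2] = {a@B2, b@B0, d@B0}
Applying B0's transfer function to that IN value gives OUT[B0] (row B0 above).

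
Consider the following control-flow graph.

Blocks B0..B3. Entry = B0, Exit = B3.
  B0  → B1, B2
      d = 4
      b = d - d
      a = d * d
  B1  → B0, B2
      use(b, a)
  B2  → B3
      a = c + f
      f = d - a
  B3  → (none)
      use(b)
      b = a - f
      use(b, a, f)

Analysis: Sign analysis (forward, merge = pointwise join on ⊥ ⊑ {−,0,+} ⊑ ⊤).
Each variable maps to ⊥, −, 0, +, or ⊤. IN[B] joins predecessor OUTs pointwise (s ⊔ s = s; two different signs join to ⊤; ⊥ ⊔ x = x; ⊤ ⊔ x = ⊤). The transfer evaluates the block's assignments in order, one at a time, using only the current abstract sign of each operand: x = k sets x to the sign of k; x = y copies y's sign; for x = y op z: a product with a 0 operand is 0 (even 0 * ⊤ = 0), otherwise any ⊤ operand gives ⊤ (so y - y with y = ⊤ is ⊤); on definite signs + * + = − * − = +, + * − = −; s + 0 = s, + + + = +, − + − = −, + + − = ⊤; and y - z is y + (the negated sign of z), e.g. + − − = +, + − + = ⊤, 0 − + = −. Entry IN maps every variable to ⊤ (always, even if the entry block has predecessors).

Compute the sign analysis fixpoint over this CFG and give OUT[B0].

Converged values:
  B0:  IN=(all ⊤)  OUT={a:+, d:+; rest ⊤}
  B1:  IN={a:+, d:+; rest ⊤}  OUT={a:+, d:+; rest ⊤}
  B2:  IN={a:+, d:+; rest ⊤}  OUT={d:+; rest ⊤}
  B3:  IN={d:+; rest ⊤}  OUT={d:+; rest ⊤}

Merge at B0 (entry node, so the boundary value (all ⊤) is joined with the incoming edge(s)): IN[B0] = (all ⊤) ⊔ OUT[B1] = {a: ⊤, b: ⊤, c: ⊤, d: ⊤, e: ⊤, f: ⊤}
Applying B0's transfer function to that IN value gives OUT[B0] (row B0 above).

Answer: {a: +, b: ⊤, c: ⊤, d: +, e: ⊤, f: ⊤}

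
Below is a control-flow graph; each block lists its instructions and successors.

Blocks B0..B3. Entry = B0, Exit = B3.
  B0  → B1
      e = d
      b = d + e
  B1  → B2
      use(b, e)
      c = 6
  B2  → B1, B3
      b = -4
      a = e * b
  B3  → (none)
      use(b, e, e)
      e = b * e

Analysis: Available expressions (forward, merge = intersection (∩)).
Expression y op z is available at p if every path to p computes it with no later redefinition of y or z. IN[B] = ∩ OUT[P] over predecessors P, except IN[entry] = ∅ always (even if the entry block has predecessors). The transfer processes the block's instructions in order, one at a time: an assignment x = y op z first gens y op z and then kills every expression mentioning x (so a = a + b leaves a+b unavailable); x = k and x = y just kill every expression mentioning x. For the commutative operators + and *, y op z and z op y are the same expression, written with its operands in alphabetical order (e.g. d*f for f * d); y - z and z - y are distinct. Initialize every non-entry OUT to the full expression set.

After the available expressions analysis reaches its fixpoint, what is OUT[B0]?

Fixpoint table:
  B0: | IN={} | OUT={d+e}
  B1: | IN={d+e} | OUT={d+e}
  B2: | IN={d+e} | OUT={b*e, d+e}
  B3: | IN={b*e, d+e} | OUT={}

B0 is the boundary node: IN[B0] = {}
Applying B0's transfer function to that IN value gives OUT[B0] (row B0 above).

Answer: {d+e}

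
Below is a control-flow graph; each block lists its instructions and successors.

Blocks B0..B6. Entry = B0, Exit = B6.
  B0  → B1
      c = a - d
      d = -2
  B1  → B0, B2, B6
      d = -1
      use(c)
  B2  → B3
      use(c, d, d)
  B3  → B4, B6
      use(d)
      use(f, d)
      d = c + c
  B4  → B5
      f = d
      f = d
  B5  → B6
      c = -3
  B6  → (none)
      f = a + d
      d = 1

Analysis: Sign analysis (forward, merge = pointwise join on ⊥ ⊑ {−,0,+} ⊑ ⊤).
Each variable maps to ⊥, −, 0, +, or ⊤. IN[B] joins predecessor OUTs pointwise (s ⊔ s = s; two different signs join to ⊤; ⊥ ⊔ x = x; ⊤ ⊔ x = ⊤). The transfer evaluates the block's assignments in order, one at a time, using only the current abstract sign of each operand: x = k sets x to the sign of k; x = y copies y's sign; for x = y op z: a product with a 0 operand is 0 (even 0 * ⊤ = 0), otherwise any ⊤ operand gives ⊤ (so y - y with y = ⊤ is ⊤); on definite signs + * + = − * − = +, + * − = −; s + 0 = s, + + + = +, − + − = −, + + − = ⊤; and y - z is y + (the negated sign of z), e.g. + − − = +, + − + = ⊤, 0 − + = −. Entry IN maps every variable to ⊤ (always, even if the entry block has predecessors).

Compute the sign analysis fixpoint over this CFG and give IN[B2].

Fixpoint table:
  B0: | IN=(all ⊤) | OUT={d:-; rest ⊤}
  B1: | IN={d:-; rest ⊤} | OUT={d:-; rest ⊤}
  B2: | IN={d:-; rest ⊤} | OUT={d:-; rest ⊤}
  B3: | IN={d:-; rest ⊤} | OUT=(all ⊤)
  B4: | IN=(all ⊤) | OUT=(all ⊤)
  B5: | IN=(all ⊤) | OUT={c:-; rest ⊤}
  B6: | IN=(all ⊤) | OUT={d:+; rest ⊤}

Merge at B2: IN[B2] = OUT[B1] = {a: ⊤, b: ⊤, c: ⊤, d: -, e: ⊤, f: ⊤}

Answer: {a: ⊤, b: ⊤, c: ⊤, d: -, e: ⊤, f: ⊤}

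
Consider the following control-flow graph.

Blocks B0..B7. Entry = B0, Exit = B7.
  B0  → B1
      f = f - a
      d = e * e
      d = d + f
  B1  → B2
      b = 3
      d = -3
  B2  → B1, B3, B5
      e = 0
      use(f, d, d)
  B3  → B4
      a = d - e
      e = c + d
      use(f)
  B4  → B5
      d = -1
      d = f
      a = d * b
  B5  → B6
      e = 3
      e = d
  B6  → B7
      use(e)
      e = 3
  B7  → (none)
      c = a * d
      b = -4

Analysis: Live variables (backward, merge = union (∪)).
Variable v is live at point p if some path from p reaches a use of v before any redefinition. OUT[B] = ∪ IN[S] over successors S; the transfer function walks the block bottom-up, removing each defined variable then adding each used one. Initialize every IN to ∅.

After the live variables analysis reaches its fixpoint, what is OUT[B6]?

Answer: {a, d}

Derivation:
Per-block solution:
  B0:   IN={a, c, e, f}   OUT={a, c, f}
  B1:   IN={a, c, f}   OUT={a, b, c, d, f}
  B2:   IN={a, b, c, d, f}   OUT={a, b, c, d, e, f}
  B3:   IN={b, c, d, e, f}   OUT={b, f}
  B4:   IN={b, f}   OUT={a, d}
  B5:   IN={a, d}   OUT={a, d, e}
  B6:   IN={a, d, e}   OUT={a, d}
  B7:   IN={a, d}   OUT={}

Merge at B6: OUT[B6] = IN[B7] = {a, d}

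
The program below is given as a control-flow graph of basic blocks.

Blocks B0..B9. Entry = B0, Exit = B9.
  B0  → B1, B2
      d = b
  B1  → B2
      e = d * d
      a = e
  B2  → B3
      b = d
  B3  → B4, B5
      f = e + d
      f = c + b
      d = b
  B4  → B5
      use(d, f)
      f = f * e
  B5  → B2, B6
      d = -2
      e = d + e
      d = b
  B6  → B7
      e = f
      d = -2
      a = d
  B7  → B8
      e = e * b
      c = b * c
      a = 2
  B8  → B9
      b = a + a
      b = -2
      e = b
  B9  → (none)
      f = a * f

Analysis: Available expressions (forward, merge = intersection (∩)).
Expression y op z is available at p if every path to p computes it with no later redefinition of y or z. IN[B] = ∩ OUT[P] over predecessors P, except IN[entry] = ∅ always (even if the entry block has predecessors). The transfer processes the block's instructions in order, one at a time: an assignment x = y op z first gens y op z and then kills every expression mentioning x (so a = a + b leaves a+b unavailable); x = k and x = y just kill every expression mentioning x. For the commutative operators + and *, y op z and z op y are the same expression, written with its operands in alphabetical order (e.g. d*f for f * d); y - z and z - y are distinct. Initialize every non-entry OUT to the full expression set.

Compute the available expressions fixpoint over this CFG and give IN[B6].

Answer: {b+c}

Derivation:
Fixpoint table:
  B0: | IN={} | OUT={}
  B1: | IN={} | OUT={d*d}
  B2: | IN={} | OUT={}
  B3: | IN={} | OUT={b+c}
  B4: | IN={b+c} | OUT={b+c}
  B5: | IN={b+c} | OUT={b+c}
  B6: | IN={b+c} | OUT={b+c}
  B7: | IN={b+c} | OUT={}
  B8: | IN={} | OUT={a+a}
  B9: | IN={a+a} | OUT={a+a}

Merge at B6: IN[B6] = OUT[B5] = {b+c}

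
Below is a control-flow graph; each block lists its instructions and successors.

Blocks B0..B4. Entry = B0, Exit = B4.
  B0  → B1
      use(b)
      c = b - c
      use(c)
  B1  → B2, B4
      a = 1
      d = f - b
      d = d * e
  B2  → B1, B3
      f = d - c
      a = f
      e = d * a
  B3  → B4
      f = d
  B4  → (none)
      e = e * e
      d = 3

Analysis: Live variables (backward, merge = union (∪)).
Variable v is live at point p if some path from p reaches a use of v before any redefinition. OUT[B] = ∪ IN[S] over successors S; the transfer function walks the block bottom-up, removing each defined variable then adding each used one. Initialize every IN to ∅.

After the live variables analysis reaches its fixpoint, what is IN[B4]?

Answer: {e}

Working:
Fixpoint table:
  B0:   IN={b, c, e, f}   OUT={b, c, e, f}
  B1:   IN={b, c, e, f}   OUT={b, c, d, e}
  B2:   IN={b, c, d}   OUT={b, c, d, e, f}
  B3:   IN={d, e}   OUT={e}
  B4:   IN={e}   OUT={}

B4 is the boundary node: OUT[B4] = {}
Applying B4's transfer function to that OUT value gives IN[B4] (row B4 above).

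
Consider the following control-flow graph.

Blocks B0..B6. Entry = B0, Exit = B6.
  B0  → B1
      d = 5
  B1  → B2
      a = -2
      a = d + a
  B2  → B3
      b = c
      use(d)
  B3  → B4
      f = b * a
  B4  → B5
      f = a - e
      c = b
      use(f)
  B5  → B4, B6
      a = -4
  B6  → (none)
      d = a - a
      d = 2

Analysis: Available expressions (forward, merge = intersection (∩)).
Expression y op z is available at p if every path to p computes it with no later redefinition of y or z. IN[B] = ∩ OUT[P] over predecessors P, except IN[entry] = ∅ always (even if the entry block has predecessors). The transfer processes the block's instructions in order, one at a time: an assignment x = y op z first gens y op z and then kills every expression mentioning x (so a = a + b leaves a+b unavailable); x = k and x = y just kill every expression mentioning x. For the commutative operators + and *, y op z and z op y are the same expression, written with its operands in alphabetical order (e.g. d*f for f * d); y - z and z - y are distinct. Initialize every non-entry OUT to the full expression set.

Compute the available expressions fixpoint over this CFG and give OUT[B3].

Answer: {a*b}

Trace:
Converged values:
  B0:  IN={}  OUT={}
  B1:  IN={}  OUT={}
  B2:  IN={}  OUT={}
  B3:  IN={}  OUT={a*b}
  B4:  IN={}  OUT={a-e}
  B5:  IN={a-e}  OUT={}
  B6:  IN={}  OUT={a-a}

Merge at B3: IN[B3] = OUT[B2] = {}
Applying B3's transfer function to that IN value gives OUT[B3] (row B3 above).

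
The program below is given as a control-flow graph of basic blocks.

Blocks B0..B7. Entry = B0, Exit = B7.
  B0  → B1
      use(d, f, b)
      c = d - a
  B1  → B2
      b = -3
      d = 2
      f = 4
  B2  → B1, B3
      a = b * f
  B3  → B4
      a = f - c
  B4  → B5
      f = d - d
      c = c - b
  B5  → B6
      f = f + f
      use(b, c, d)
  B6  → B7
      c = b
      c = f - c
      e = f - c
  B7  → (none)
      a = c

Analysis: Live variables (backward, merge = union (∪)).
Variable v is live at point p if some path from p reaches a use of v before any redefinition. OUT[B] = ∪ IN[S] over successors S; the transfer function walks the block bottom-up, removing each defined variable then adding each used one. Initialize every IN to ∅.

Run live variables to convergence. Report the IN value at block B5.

Per-block solution:
  B0: | IN={a, b, d, f} | OUT={c}
  B1: | IN={c} | OUT={b, c, d, f}
  B2: | IN={b, c, d, f} | OUT={b, c, d, f}
  B3: | IN={b, c, d, f} | OUT={b, c, d}
  B4: | IN={b, c, d} | OUT={b, c, d, f}
  B5: | IN={b, c, d, f} | OUT={b, f}
  B6: | IN={b, f} | OUT={c}
  B7: | IN={c} | OUT={}

Merge at B5: OUT[B5] = IN[B6] = {b, f}
Applying B5's transfer function to that OUT value gives IN[B5] (row B5 above).

Answer: {b, c, d, f}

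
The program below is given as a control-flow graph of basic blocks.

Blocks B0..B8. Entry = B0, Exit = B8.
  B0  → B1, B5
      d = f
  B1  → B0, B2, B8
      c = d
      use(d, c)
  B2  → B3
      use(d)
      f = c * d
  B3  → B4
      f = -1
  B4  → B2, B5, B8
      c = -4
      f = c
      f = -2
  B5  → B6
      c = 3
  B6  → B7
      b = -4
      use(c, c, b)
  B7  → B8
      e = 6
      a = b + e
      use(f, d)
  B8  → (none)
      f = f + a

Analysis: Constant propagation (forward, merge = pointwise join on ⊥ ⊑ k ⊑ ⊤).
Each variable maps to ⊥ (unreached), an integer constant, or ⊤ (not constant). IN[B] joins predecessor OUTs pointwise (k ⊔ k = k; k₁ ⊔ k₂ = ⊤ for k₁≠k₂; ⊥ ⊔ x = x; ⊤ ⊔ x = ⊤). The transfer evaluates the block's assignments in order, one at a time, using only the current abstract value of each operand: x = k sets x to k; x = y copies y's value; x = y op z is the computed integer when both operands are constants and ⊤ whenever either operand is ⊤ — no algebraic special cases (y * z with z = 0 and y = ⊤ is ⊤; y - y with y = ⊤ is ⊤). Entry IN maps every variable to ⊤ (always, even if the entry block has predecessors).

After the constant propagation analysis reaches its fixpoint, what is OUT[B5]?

Answer: {a: ⊤, b: ⊤, c: 3, d: ⊤, e: ⊤, f: ⊤}

Trace:
Per-block solution:
  B0:   IN=(all ⊤)   OUT=(all ⊤)
  B1:   IN=(all ⊤)   OUT=(all ⊤)
  B2:   IN=(all ⊤)   OUT=(all ⊤)
  B3:   IN=(all ⊤)   OUT={f:-1; rest ⊤}
  B4:   IN={f:-1; rest ⊤}   OUT={c:-4, f:-2; rest ⊤}
  B5:   IN=(all ⊤)   OUT={c:3; rest ⊤}
  B6:   IN={c:3; rest ⊤}   OUT={b:-4, c:3; rest ⊤}
  B7:   IN={b:-4, c:3; rest ⊤}   OUT={a:2, b:-4, c:3, e:6; rest ⊤}
  B8:   IN=(all ⊤)   OUT=(all ⊤)

Merge at B5: IN[B5] = OUT[B0] ⊔ OUT[B4] = {a: ⊤, b: ⊤, c: ⊤, d: ⊤, e: ⊤, f: ⊤}
Applying B5's transfer function to that IN value gives OUT[B5] (row B5 above).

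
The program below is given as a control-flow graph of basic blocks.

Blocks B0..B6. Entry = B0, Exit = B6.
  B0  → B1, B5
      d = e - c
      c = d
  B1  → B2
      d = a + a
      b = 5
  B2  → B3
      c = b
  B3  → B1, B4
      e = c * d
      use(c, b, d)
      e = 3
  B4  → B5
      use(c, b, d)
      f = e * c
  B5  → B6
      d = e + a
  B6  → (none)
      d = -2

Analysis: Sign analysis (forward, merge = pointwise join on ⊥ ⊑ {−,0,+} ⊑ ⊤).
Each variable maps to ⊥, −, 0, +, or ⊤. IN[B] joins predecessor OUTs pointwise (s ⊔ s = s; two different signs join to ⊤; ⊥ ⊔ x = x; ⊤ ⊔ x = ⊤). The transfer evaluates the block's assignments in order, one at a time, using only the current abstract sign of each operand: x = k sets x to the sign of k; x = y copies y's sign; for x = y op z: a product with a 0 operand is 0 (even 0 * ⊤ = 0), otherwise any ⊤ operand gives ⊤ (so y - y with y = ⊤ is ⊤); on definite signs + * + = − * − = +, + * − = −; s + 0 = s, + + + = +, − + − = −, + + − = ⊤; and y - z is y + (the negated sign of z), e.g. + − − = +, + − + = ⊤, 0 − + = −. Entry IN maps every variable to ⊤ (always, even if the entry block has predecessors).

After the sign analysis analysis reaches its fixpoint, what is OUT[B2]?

Fixpoint table:
  B0:  IN=(all ⊤)  OUT=(all ⊤)
  B1:  IN=(all ⊤)  OUT={b:+; rest ⊤}
  B2:  IN={b:+; rest ⊤}  OUT={b:+, c:+; rest ⊤}
  B3:  IN={b:+, c:+; rest ⊤}  OUT={b:+, c:+, e:+; rest ⊤}
  B4:  IN={b:+, c:+, e:+; rest ⊤}  OUT={b:+, c:+, e:+, f:+; rest ⊤}
  B5:  IN=(all ⊤)  OUT=(all ⊤)
  B6:  IN=(all ⊤)  OUT={d:-; rest ⊤}

Merge at B2: IN[B2] = OUT[B1] = {a: ⊤, b: +, c: ⊤, d: ⊤, e: ⊤, f: ⊤}
Applying B2's transfer function to that IN value gives OUT[B2] (row B2 above).

Answer: {a: ⊤, b: +, c: +, d: ⊤, e: ⊤, f: ⊤}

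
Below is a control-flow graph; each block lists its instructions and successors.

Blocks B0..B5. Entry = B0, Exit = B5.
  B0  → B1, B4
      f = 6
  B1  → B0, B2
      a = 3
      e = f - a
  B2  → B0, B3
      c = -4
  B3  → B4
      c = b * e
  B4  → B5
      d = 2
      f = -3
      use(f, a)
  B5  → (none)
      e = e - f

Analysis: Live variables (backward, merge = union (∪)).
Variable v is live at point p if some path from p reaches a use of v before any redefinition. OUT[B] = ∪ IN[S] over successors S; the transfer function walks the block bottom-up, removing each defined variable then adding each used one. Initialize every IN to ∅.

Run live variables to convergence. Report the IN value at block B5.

Answer: {e, f}

Derivation:
Per-block solution:
  B0: | IN={a, b, e} | OUT={a, b, e, f}
  B1: | IN={b, f} | OUT={a, b, e}
  B2: | IN={a, b, e} | OUT={a, b, e}
  B3: | IN={a, b, e} | OUT={a, e}
  B4: | IN={a, e} | OUT={e, f}
  B5: | IN={e, f} | OUT={}

B5 is the boundary node: OUT[B5] = {}
Applying B5's transfer function to that OUT value gives IN[B5] (row B5 above).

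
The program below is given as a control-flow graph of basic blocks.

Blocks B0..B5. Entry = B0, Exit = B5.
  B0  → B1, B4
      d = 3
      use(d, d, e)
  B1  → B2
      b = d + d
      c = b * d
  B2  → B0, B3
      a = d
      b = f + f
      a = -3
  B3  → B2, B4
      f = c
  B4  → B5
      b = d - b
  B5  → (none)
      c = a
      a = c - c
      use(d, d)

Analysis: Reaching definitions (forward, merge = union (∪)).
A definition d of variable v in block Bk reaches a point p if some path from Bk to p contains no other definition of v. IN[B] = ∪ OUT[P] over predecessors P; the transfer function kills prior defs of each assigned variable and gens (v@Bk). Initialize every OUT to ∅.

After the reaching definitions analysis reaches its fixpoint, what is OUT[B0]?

Converged values:
  B0:  IN={a@B2, b@B2, c@B1, d@B0, f@B3}  OUT={a@B2, b@B2, c@B1, d@B0, f@B3}
  B1:  IN={a@B2, b@B2, c@B1, d@B0, f@B3}  OUT={a@B2, b@B1, c@B1, d@B0, f@B3}
  B2:  IN={a@B2, b@B1, b@B2, c@B1, d@B0, f@B3}  OUT={a@B2, b@B2, c@B1, d@B0, f@B3}
  B3:  IN={a@B2, b@B2, c@B1, d@B0, f@B3}  OUT={a@B2, b@B2, c@B1, d@B0, f@B3}
  B4:  IN={a@B2, b@B2, c@B1, d@B0, f@B3}  OUT={a@B2, b@B4, c@B1, d@B0, f@B3}
  B5:  IN={a@B2, b@B4, c@B1, d@B0, f@B3}  OUT={a@B5, b@B4, c@B5, d@B0, f@B3}

Merge at B0 (entry node, so the boundary value {} is joined with the incoming edge(s)): IN[B0] = {} ⊔ OUT[B2] = {a@B2, b@B2, c@B1, d@B0, f@B3}
Applying B0's transfer function to that IN value gives OUT[B0] (row B0 above).

Answer: {a@B2, b@B2, c@B1, d@B0, f@B3}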